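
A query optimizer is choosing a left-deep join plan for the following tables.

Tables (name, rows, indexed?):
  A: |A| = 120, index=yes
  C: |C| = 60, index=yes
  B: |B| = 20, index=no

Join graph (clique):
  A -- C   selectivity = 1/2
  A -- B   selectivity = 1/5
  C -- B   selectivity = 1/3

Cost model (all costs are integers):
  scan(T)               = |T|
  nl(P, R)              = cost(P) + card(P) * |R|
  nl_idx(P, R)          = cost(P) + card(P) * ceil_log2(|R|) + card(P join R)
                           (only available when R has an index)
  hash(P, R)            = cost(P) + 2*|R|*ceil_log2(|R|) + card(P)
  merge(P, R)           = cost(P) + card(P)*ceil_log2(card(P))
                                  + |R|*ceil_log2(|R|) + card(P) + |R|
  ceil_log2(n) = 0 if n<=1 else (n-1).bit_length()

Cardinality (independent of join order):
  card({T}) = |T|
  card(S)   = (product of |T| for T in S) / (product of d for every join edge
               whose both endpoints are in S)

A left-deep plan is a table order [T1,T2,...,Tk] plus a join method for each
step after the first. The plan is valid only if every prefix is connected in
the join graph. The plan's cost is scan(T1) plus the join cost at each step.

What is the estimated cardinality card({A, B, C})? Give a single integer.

4800

Tables in S: A(120), B(20), C(60)
Edges inside S: A-C(d=2), A-B(d=5), C-B(d=3)
numerator = 120 * 20 * 60 = 144000
denominator = 2 * 5 * 3 = 30
card(S) = 144000 / 30 = 4800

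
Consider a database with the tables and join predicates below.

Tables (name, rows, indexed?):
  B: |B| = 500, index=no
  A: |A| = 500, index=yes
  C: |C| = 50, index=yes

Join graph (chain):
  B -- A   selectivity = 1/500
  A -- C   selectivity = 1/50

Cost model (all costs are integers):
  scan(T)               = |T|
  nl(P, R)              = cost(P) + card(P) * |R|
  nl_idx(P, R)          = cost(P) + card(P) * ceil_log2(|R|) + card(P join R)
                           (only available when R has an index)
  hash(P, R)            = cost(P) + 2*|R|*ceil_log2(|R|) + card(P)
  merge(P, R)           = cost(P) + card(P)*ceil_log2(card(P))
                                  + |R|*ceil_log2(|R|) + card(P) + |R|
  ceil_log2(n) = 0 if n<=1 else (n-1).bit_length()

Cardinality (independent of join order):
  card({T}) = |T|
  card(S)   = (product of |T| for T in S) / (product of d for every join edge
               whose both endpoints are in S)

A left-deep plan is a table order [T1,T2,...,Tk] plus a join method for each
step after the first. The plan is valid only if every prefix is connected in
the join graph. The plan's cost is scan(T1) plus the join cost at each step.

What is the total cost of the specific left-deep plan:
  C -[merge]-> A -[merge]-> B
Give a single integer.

15400

step 1: scan C: cost=50, card=50
step 2: join A via merge
    card(P join A) = 50*500/(50) = 500
    cost = 50 + 50*6 + 500*9 + 50 + 500 = 5400
step 3: join B via merge
    card(P join B) = 500*500/(500) = 500
    cost = 5400 + 500*9 + 500*9 + 500 + 500 = 15400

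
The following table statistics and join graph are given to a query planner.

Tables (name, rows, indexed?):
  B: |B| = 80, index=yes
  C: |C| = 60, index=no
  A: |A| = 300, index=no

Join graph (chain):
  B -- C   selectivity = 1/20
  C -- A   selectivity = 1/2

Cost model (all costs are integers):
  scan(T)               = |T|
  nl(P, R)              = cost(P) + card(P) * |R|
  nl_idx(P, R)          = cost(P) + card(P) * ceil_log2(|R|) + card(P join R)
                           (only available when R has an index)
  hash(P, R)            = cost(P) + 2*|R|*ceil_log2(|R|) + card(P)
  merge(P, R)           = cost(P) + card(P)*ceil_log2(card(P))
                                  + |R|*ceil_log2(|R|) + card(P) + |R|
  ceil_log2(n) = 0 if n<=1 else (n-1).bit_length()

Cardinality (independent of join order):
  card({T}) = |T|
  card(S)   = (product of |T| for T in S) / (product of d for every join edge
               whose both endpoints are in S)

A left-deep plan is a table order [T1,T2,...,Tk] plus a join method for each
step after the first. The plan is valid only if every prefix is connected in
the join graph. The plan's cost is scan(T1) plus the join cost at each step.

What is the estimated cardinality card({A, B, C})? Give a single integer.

36000

Tables in S: A(300), B(80), C(60)
Edges inside S: B-C(d=20), C-A(d=2)
numerator = 300 * 80 * 60 = 1440000
denominator = 20 * 2 = 40
card(S) = 1440000 / 40 = 36000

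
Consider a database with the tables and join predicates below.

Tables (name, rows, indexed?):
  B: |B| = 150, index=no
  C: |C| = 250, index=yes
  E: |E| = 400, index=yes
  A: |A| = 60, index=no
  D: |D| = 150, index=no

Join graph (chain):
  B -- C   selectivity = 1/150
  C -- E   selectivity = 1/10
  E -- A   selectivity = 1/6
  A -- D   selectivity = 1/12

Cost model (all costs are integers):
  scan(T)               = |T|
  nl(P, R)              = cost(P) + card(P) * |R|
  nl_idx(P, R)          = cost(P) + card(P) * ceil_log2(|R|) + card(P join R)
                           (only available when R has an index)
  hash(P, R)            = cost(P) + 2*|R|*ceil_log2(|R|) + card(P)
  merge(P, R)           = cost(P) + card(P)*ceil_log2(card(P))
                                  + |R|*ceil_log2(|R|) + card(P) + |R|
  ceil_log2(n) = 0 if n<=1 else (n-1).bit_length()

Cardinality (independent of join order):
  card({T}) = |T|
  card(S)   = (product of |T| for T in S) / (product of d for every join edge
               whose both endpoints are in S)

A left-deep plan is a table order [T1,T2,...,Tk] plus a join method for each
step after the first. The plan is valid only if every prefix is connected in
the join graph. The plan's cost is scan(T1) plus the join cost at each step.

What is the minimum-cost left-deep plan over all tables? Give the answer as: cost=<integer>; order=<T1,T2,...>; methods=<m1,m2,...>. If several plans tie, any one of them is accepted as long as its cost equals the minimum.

cost=120970; order=B,C,E,A,D; methods=nl_idx,merge,hash,hash

Selinger DP (subsets sized 1..n):
  {B}: scan cost=150, card=150
  {C}: scan cost=250, card=250
  {E}: scan cost=400, card=400
  {A}: scan cost=60, card=60
  {D}: scan cost=150, card=150
  {BC}: card=250; try (C,nl_idx)→1600, (B,hash)→2900, (C,merge)→3750, (B,merge)→3850, (C,hash)→4300, (C,nl)→37650 …(+1); best=1600 via (C,nl_idx)
  {CE}: card=10000; try (C,hash)→4800, (E,merge)→6500, (C,merge)→6650, (E,hash)→7700, (E,nl_idx)→12500, (C,nl_idx)→13600 …(+2); best=4800 via (C,hash)
  {AE}: card=4000; try (A,hash)→1520, (E,merge)→4480, (E,nl_idx)→4600, (A,merge)→4820, (E,hash)→7320, (E,nl)→24060 …(+1); best=1520 via (A,hash)
  {AD}: card=750; try (A,hash)→1020, (D,merge)→1830, (A,merge)→1920, (D,hash)→2520, (D,nl)→9060, (A,nl)→9150; best=1020 via (A,hash)
  {BCE}: card=10000; try (E,merge)→7850, (E,hash)→9050, (E,nl_idx)→13850, (B,hash)→17200, (E,nl)→101600, (B,merge)→156150 …(+1); best=7850 via (E,merge)
  {ACE}: card=100000; try (C,hash)→9520, (A,hash)→15520, (C,merge)→55770, (C,nl_idx)→133520, (A,merge)→155220, (A,nl)→604800 …(+1); best=9520 via (C,hash)
  {ADE}: card=50000; try (D,hash)→7920, (E,hash)→8970, (E,merge)→13270, (D,merge)→54870, (E,nl_idx)→57770, (E,nl)→301020 …(+1); best=7920 via (D,hash)
  {ABCE}: card=100000; try (A,hash)→18570, (B,hash)→111920, (A,merge)→158270, (A,nl)→607850, (B,merge)→1810870, (B,nl)→15009520; best=18570 via (A,hash)
  {ACDE}: card=1250000; try (C,hash)→61920, (D,hash)→111920, (C,merge)→860170, (C,nl_idx)→1657920, (D,merge)→1810870, (C,nl)→12507920 …(+1); best=61920 via (C,hash)
  {ABCDE}: card=1250000; try (D,hash)→120970, (B,hash)→1314320, (D,merge)→1819920, (D,nl)→15018570, (B,merge)→27563270, (B,nl)→187561920; best=120970 via (D,hash)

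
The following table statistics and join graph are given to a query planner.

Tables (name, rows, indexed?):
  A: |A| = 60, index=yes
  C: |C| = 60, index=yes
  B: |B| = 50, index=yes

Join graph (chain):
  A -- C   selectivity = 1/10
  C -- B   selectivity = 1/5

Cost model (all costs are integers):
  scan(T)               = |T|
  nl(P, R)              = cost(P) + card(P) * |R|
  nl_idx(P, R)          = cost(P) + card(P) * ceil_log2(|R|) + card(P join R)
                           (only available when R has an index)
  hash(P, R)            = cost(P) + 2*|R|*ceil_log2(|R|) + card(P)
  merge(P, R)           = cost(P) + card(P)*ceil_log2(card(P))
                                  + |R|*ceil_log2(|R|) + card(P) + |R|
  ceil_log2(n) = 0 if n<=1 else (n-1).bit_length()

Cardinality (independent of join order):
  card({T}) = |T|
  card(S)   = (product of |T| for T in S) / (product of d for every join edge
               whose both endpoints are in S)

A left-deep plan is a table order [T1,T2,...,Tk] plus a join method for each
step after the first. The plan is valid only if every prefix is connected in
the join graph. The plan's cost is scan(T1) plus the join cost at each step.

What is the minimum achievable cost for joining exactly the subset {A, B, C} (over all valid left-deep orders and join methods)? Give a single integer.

Selinger DP over subsets of {A,B,C}:
  {A}: scan cost=60, card=60
  {C}: scan cost=60, card=60
  {B}: scan cost=50, card=50
  {AC}: card=360; try (C,nl_idx)→780, (A,nl_idx)→780, (C,hash)→840, (A,hash)→840, (C,merge)→900, (A,merge)→900 …(+2); best=780 via (C,nl_idx)
  {BC}: card=600; try (B,hash)→720, (C,hash)→820, (C,merge)→820, (B,merge)→830, (C,nl_idx)→950, (B,nl_idx)→1020 …(+2); best=720 via (B,hash)
  {ABC}: card=3600; try (B,hash)→1740, (A,hash)→2040, (B,merge)→4730, (B,nl_idx)→6540, (A,merge)→7740, (A,nl_idx)→7920 …(+2); best=1740 via (B,hash)

1740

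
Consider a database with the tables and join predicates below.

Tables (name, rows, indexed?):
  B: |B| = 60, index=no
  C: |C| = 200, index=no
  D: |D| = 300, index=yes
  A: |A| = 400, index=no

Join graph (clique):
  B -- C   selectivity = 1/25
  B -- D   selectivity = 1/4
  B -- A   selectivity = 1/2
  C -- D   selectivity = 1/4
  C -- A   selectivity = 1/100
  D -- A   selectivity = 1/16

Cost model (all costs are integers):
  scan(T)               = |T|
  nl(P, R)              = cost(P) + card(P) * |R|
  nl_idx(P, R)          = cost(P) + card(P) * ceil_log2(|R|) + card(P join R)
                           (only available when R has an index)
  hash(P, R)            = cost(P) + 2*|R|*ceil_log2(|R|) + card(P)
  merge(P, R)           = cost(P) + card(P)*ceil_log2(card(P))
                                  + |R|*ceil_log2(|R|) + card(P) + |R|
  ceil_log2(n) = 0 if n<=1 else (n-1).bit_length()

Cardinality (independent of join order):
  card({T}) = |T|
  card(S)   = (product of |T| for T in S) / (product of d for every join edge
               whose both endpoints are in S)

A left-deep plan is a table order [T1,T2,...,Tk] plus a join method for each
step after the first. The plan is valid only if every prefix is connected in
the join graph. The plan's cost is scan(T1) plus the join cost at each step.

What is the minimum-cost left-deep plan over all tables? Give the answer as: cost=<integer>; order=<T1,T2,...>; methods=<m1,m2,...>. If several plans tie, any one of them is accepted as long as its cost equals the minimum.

cost=11880; order=A,C,B,D; methods=hash,hash,hash

Selinger DP (subsets sized 1..n):
  {B}: scan cost=60, card=60
  {C}: scan cost=200, card=200
  {D}: scan cost=300, card=300
  {A}: scan cost=400, card=400
  {BC}: card=480; try (B,hash)→1120, (C,merge)→2280, (B,merge)→2420, (C,hash)→3320, (C,nl)→12060, (B,nl)→12200; best=1120 via (B,hash)
  {BD}: card=4500; try (B,hash)→1320, (D,merge)→3480, (B,merge)→3720, (D,nl_idx)→5100, (D,hash)→5520, (D,nl)→18060 …(+1); best=1320 via (B,hash)
  {AB}: card=12000; try (B,hash)→1520, (A,merge)→4480, (B,merge)→4820, (A,hash)→7320, (A,nl)→24060, (B,nl)→24400; best=1520 via (B,hash)
  {CD}: card=15000; try (C,hash)→3800, (D,merge)→5000, (C,merge)→5100, (D,hash)→5800, (D,nl_idx)→17000, (D,nl)→60200 …(+1); best=3800 via (C,hash)
  {AC}: card=800; try (C,hash)→4000, (A,merge)→6000, (C,merge)→6200, (A,hash)→7600, (A,nl)→80200, (C,nl)→80400; best=4000 via (C,hash)
  {AD}: card=7500; try (D,hash)→6200, (A,merge)→7300, (D,merge)→7400, (A,hash)→7800, (D,nl_idx)→11500, (A,nl)→120300 …(+1); best=6200 via (D,hash)
  {BCD}: card=9000; try (D,hash)→7000, (D,merge)→8920, (C,hash)→9020, (D,nl_idx)→14440, (B,hash)→19520, (C,merge)→66120 …(+4); best=7000 via (D,hash)
  {ABC}: card=960; try (B,hash)→5520, (A,hash)→8800, (A,merge)→9920, (B,merge)→13220, (C,hash)→16720, (B,nl)→52000 …(+3); best=5520 via (B,hash)
  {ABD}: card=56250; try (A,hash)→13020, (B,hash)→14420, (D,hash)→18920, (A,merge)→68320, (B,merge)→111620, (D,nl_idx)→165770 …(+4); best=13020 via (A,hash)
  {ACD}: card=3750; try (D,hash)→10200, (D,nl_idx)→14950, (D,merge)→15800, (C,hash)→16900, (A,hash)→26000, (C,merge)→113000 …(+4); best=10200 via (D,hash)
  {ABCD}: card=1125; try (D,hash)→11880, (B,hash)→14670, (D,nl_idx)→15285, (D,merge)→19080, (A,hash)→23200, (B,merge)→59370 …(+7); best=11880 via (D,hash)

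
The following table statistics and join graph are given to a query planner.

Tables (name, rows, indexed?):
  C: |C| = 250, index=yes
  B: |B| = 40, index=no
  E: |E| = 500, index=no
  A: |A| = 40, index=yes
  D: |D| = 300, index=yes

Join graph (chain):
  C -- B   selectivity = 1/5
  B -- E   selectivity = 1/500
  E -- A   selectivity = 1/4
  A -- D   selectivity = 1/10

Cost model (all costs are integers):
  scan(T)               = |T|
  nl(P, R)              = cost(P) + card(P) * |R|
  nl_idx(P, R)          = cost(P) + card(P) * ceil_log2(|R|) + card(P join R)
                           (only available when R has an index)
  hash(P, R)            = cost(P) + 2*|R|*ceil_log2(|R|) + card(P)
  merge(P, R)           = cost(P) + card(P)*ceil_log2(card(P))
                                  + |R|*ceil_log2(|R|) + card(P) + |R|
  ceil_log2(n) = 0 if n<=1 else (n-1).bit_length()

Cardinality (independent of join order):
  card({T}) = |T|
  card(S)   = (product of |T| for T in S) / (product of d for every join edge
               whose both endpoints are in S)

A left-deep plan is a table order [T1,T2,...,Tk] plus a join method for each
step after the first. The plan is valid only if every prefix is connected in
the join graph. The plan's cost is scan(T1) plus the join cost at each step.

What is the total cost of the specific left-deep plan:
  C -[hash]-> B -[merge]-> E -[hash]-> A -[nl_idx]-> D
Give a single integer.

step 1: scan C: cost=250, card=250
step 2: join B via hash
    card(P join B) = 250*40/(5) = 2000
    cost = 250 + 2*40*6 + 250 = 980
step 3: join E via merge
    card(P join E) = 2000*500/(500) = 2000
    cost = 980 + 2000*11 + 500*9 + 2000 + 500 = 29980
step 4: join A via hash
    card(P join A) = 2000*40/(4) = 20000
    cost = 29980 + 2*40*6 + 2000 = 32460
step 5: join D via nl_idx
    card(P join D) = 20000*300/(10) = 600000
    cost = 32460 + 20000*9 + 600000 = 812460

812460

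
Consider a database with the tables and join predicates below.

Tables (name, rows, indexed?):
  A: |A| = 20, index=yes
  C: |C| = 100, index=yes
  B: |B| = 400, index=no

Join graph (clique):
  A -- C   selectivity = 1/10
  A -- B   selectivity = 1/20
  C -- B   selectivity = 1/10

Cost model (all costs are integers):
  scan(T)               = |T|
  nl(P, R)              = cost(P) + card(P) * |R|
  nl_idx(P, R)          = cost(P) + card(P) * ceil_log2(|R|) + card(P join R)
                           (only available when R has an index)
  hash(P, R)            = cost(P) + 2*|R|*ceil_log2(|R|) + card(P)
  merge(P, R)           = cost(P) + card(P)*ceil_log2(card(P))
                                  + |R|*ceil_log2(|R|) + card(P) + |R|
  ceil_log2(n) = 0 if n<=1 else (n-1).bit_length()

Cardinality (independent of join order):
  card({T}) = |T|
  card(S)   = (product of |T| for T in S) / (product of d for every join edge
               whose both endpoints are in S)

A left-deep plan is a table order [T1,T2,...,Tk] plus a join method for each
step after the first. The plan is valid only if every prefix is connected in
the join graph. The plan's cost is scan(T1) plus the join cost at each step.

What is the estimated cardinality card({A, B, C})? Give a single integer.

Tables in S: A(20), B(400), C(100)
Edges inside S: A-C(d=10), A-B(d=20), C-B(d=10)
numerator = 20 * 400 * 100 = 800000
denominator = 10 * 20 * 10 = 2000
card(S) = 800000 / 2000 = 400

400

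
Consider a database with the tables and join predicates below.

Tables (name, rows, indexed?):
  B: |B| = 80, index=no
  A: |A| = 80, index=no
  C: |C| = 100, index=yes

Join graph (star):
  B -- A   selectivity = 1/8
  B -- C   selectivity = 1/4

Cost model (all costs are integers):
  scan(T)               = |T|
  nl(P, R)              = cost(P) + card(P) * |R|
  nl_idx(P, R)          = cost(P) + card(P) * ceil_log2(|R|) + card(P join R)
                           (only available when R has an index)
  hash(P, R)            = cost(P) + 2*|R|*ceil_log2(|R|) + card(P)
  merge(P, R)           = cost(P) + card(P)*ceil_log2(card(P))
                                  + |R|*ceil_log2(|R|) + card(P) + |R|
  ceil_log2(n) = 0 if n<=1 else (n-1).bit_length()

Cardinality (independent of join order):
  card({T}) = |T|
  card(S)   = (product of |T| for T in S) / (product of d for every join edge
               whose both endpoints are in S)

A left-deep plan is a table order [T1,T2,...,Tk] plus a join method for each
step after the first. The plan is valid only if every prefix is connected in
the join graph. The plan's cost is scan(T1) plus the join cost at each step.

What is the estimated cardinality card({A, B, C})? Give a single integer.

20000

Tables in S: A(80), B(80), C(100)
Edges inside S: B-A(d=8), B-C(d=4)
numerator = 80 * 80 * 100 = 640000
denominator = 8 * 4 = 32
card(S) = 640000 / 32 = 20000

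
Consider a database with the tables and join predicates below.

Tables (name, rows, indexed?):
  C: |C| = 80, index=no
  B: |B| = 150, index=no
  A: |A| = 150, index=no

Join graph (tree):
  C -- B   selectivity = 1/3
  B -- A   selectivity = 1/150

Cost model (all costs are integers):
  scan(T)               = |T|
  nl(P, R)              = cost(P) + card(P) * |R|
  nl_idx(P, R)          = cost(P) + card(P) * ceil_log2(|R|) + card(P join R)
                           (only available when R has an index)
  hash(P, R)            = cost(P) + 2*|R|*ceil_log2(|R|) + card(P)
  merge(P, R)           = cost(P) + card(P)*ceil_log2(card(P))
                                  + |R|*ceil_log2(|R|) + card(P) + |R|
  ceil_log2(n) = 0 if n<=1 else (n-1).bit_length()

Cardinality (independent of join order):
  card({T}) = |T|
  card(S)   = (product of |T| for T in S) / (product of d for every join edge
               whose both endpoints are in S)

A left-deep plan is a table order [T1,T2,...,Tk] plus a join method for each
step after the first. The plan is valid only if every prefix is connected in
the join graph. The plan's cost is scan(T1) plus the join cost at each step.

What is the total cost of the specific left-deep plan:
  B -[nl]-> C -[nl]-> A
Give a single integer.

612150

step 1: scan B: cost=150, card=150
step 2: join C via nl
    card(P join C) = 150*80/(3) = 4000
    cost = 150 + 150*80 = 12150
step 3: join A via nl
    card(P join A) = 4000*150/(150) = 4000
    cost = 12150 + 4000*150 = 612150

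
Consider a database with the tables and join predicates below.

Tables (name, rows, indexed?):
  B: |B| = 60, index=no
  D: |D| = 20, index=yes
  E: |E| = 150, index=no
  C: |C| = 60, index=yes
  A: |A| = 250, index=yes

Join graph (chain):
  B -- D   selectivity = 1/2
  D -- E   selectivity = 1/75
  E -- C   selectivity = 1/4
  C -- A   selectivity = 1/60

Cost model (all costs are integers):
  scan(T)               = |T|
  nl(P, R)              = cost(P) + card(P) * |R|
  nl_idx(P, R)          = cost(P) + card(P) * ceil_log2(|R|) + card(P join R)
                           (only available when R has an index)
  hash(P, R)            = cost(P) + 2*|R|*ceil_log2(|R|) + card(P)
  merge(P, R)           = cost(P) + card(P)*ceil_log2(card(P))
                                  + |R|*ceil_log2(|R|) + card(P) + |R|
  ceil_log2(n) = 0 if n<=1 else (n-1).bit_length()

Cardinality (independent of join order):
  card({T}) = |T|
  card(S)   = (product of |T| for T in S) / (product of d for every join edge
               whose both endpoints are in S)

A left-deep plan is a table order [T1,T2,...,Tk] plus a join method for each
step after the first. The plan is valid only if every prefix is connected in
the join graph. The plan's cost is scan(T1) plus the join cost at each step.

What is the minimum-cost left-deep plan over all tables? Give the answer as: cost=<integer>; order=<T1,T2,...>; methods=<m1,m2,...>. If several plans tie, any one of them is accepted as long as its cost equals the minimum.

Selinger DP (subsets sized 1..n):
  {B}: scan cost=60, card=60
  {D}: scan cost=20, card=20
  {E}: scan cost=150, card=150
  {C}: scan cost=60, card=60
  {A}: scan cost=250, card=250
  {BD}: card=600; try (D,hash)→320, (B,merge)→560, (D,merge)→600, (B,hash)→760, (D,nl_idx)→960, (B,nl)→1220 …(+1); best=320 via (D,hash)
  {DE}: card=40; try (D,hash)→500, (D,nl_idx)→940, (E,merge)→1490, (D,merge)→1620, (E,hash)→2440, (E,nl)→3020 …(+1); best=500 via (D,hash)
  {CE}: card=2250; try (C,hash)→1020, (E,merge)→1830, (C,merge)→1920, (E,hash)→2520, (C,nl_idx)→3300, (E,nl)→9060 …(+1); best=1020 via (C,hash)
  {AC}: card=250; try (A,nl_idx)→790, (C,hash)→1220, (C,nl_idx)→2000, (A,merge)→2730, (C,merge)→2920, (A,hash)→4120 …(+2); best=790 via (A,nl_idx)
  {BDE}: card=1200; try (B,merge)→1200, (B,hash)→1260, (B,nl)→2900, (E,hash)→3320, (E,merge)→8270, (E,nl)→90320; best=1200 via (B,merge)
  {CDE}: card=600; try (C,merge)→1200, (C,hash)→1260, (C,nl_idx)→1340, (C,nl)→2900, (D,hash)→3470, (D,nl_idx)→12870 …(+2); best=1200 via (C,merge)
  {ACE}: card=9375; try (E,hash)→3440, (E,merge)→4390, (A,hash)→7270, (A,nl_idx)→28395, (A,merge)→32520, (E,nl)→38290 …(+1); best=3440 via (E,hash)
  {BCDE}: card=18000; try (B,hash)→2520, (C,hash)→3120, (B,merge)→8220, (C,merge)→16020, (C,nl_idx)→26400, (B,nl)→37200 …(+1); best=2520 via (B,hash)
  {ACDE}: card=2500; try (A,hash)→5800, (A,nl_idx)→8500, (A,merge)→10050, (D,hash)→13015, (D,nl_idx)→52815, (D,merge)→144185 …(+2); best=5800 via (A,hash)
  {ABCDE}: card=75000; try (B,hash)→9020, (A,hash)→24520, (B,merge)→38720, (B,nl)→155800, (A,nl_idx)→221520, (A,merge)→292770 …(+1); best=9020 via (B,hash)

cost=9020; order=E,D,C,A,B; methods=hash,merge,hash,hash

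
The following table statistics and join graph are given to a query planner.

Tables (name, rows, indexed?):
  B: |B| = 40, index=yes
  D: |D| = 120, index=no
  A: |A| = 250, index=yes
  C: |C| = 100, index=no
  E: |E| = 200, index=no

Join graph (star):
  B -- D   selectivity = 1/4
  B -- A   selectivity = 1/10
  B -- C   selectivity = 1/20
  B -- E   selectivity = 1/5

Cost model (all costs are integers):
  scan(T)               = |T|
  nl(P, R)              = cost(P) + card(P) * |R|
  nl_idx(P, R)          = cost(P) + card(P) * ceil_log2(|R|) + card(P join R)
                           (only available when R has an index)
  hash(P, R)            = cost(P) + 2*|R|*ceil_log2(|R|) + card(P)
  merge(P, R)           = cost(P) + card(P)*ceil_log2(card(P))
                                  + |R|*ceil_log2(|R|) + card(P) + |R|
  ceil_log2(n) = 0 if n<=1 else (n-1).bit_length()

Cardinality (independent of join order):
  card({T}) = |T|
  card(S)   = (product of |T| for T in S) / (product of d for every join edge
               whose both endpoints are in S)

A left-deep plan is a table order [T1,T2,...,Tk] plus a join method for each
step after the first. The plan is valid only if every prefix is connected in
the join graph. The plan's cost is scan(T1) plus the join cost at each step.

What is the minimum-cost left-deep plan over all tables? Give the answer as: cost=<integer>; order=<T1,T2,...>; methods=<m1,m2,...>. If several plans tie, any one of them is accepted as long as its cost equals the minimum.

cost=163260; order=A,B,C,D,E; methods=hash,hash,hash,hash

Selinger DP (subsets sized 1..n):
  {B}: scan cost=40, card=40
  {D}: scan cost=120, card=120
  {A}: scan cost=250, card=250
  {C}: scan cost=100, card=100
  {E}: scan cost=200, card=200
  {BD}: card=1200; try (B,hash)→720, (D,merge)→1280, (B,merge)→1360, (D,hash)→1760, (B,nl_idx)→2040, (D,nl)→4840 …(+1); best=720 via (B,hash)
  {AB}: card=1000; try (B,hash)→980, (A,nl_idx)→1360, (A,merge)→2570, (B,nl_idx)→2750, (B,merge)→2780, (A,hash)→4080 …(+2); best=980 via (B,hash)
  {BC}: card=200; try (B,hash)→680, (B,nl_idx)→900, (C,merge)→1120, (B,merge)→1180, (C,hash)→1480, (C,nl)→4040 …(+1); best=680 via (B,hash)
  {BE}: card=1600; try (B,hash)→880, (E,merge)→2120, (B,merge)→2280, (B,nl_idx)→3000, (E,hash)→3280, (E,nl)→8040 …(+1); best=880 via (B,hash)
  {ABD}: card=30000; try (D,hash)→3660, (A,hash)→5920, (D,merge)→12940, (A,merge)→17370, (A,nl_idx)→40320, (D,nl)→120980 …(+1); best=3660 via (D,hash)
  {BCD}: card=6000; try (D,hash)→2560, (C,hash)→3320, (D,merge)→3440, (C,merge)→15920, (D,nl)→24680, (C,nl)→120720; best=2560 via (D,hash)
  {BDE}: card=48000; try (D,hash)→4160, (E,hash)→5120, (E,merge)→16920, (D,merge)→21040, (D,nl)→192880, (E,nl)→240720; best=4160 via (D,hash)
  {ABC}: card=5000; try (C,hash)→3380, (A,merge)→4730, (A,hash)→4880, (A,nl_idx)→7280, (C,merge)→12780, (A,nl)→50680 …(+1); best=3380 via (C,hash)
  {ABE}: card=40000; try (E,hash)→5180, (A,hash)→6480, (E,merge)→13780, (A,merge)→22330, (A,nl_idx)→53680, (E,nl)→200980 …(+1); best=5180 via (E,hash)
  {BCE}: card=8000; try (C,hash)→3880, (E,hash)→4080, (E,merge)→4280, (C,merge)→20880, (E,nl)→40680, (C,nl)→160880; best=3880 via (C,hash)
  {ABCD}: card=150000; try (D,hash)→10060, (A,hash)→12560, (C,hash)→35060, (D,merge)→74340, (A,merge)→88810, (A,nl_idx)→200560 …(+4); best=10060 via (D,hash)
  {ABDE}: card=1200000; try (E,hash)→36860, (D,hash)→46860, (A,hash)→56160, (E,merge)→485460, (D,merge)→686140, (A,merge)→822410 …(+4); best=36860 via (E,hash)
  {BCDE}: card=240000; try (E,hash)→11760, (D,hash)→13560, (C,hash)→53560, (E,merge)→88360, (D,merge)→116840, (C,merge)→820960 …(+3); best=11760 via (E,hash)
  {ABCE}: card=200000; try (E,hash)→11580, (A,hash)→15880, (C,hash)→46580, (E,merge)→75180, (A,merge)→118130, (A,nl_idx)→267880 …(+4); best=11580 via (E,hash)
  {ABCDE}: card=6000000; try (E,hash)→163260, (D,hash)→213260, (A,hash)→255760, (C,hash)→1238260, (E,merge)→2861860, (D,merge)→3812540 …(+7); best=163260 via (E,hash)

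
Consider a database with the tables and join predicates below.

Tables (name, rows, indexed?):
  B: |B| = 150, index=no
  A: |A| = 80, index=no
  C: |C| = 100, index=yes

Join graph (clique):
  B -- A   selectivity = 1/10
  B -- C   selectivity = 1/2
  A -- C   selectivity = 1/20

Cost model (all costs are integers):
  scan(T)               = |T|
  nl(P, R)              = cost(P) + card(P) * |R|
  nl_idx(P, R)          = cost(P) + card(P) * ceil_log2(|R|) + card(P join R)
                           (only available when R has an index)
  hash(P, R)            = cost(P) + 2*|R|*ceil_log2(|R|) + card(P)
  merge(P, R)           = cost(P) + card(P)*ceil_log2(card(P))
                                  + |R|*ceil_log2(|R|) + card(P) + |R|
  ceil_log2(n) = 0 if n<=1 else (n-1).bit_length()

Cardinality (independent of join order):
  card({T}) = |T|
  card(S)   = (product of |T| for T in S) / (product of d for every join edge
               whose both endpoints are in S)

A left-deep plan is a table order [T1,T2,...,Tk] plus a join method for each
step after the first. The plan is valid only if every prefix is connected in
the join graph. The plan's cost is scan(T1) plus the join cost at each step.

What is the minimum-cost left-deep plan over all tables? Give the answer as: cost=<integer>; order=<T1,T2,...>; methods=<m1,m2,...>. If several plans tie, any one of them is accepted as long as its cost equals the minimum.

cost=3840; order=A,C,B; methods=nl_idx,hash

Selinger DP (subsets sized 1..n):
  {B}: scan cost=150, card=150
  {A}: scan cost=80, card=80
  {C}: scan cost=100, card=100
  {AB}: card=1200; try (A,hash)→1420, (B,merge)→2070, (A,merge)→2140, (B,hash)→2560, (B,nl)→12080, (A,nl)→12150; best=1420 via (A,hash)
  {BC}: card=7500; try (C,hash)→1700, (B,merge)→2250, (C,merge)→2300, (B,hash)→2600, (C,nl_idx)→8700, (B,nl)→15100 …(+1); best=1700 via (C,hash)
  {AC}: card=400; try (C,nl_idx)→1040, (A,hash)→1320, (C,merge)→1520, (A,merge)→1540, (C,hash)→1560, (C,nl)→8080 …(+1); best=1040 via (C,nl_idx)
  {ABC}: card=3000; try (B,hash)→3840, (C,hash)→4020, (B,merge)→6390, (A,hash)→10320, (C,nl_idx)→12820, (C,merge)→16620 …(+4); best=3840 via (B,hash)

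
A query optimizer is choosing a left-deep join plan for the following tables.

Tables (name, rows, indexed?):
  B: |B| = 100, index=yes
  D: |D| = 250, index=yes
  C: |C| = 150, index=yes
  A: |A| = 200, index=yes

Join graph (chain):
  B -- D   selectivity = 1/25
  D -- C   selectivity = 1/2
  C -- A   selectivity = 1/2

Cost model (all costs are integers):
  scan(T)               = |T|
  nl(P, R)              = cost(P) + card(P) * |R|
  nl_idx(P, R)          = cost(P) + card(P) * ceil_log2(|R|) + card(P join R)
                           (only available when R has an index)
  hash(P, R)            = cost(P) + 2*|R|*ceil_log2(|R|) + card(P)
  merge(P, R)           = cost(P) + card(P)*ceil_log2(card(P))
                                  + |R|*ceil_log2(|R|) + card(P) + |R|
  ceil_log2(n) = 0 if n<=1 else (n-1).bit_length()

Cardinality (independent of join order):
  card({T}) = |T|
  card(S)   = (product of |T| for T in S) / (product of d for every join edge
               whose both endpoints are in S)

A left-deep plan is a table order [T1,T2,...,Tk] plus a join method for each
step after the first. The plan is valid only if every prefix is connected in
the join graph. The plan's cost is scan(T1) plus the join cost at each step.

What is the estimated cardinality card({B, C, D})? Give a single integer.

Tables in S: B(100), C(150), D(250)
Edges inside S: B-D(d=25), D-C(d=2)
numerator = 100 * 150 * 250 = 3750000
denominator = 25 * 2 = 50
card(S) = 3750000 / 50 = 75000

75000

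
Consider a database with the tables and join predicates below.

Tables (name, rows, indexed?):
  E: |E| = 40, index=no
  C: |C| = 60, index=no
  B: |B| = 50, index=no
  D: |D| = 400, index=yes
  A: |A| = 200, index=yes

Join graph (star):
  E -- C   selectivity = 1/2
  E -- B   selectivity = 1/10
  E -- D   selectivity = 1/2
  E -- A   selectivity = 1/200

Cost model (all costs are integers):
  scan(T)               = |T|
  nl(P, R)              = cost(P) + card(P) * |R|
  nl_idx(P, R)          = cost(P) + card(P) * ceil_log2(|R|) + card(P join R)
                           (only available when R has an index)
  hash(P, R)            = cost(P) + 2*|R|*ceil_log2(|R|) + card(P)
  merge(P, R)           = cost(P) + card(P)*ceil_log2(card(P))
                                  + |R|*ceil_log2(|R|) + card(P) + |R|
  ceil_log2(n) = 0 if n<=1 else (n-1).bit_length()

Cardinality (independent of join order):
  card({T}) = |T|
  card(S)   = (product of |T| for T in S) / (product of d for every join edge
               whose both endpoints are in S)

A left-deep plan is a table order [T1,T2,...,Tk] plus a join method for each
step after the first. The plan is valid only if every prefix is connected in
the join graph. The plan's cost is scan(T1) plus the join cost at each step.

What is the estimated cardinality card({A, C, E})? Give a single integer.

1200

Tables in S: A(200), C(60), E(40)
Edges inside S: E-C(d=2), E-A(d=200)
numerator = 200 * 60 * 40 = 480000
denominator = 2 * 200 = 400
card(S) = 480000 / 400 = 1200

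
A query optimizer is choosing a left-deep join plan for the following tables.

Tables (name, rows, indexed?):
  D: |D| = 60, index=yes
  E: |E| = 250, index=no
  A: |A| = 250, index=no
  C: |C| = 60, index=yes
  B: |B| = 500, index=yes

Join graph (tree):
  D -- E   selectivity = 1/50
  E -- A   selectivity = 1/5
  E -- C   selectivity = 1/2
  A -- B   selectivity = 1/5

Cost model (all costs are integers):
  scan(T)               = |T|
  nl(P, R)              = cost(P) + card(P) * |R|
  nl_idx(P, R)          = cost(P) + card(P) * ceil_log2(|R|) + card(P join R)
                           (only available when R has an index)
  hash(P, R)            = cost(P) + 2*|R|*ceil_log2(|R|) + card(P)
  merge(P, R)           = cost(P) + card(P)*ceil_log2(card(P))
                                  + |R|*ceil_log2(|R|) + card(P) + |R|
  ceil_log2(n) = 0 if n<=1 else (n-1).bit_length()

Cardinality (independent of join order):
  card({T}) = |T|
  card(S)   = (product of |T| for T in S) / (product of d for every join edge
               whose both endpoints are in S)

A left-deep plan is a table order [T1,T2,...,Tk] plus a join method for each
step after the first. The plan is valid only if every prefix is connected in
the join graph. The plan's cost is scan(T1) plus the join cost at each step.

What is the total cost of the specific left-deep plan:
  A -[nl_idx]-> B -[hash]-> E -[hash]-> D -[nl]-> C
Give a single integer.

91307220

step 1: scan A: cost=250, card=250
step 2: join B via nl_idx
    card(P join B) = 250*500/(5) = 25000
    cost = 250 + 250*9 + 25000 = 27500
step 3: join E via hash
    card(P join E) = 25000*250/(5) = 1250000
    cost = 27500 + 2*250*8 + 25000 = 56500
step 4: join D via hash
    card(P join D) = 1250000*60/(50) = 1500000
    cost = 56500 + 2*60*6 + 1250000 = 1307220
step 5: join C via nl
    card(P join C) = 1500000*60/(2) = 45000000
    cost = 1307220 + 1500000*60 = 91307220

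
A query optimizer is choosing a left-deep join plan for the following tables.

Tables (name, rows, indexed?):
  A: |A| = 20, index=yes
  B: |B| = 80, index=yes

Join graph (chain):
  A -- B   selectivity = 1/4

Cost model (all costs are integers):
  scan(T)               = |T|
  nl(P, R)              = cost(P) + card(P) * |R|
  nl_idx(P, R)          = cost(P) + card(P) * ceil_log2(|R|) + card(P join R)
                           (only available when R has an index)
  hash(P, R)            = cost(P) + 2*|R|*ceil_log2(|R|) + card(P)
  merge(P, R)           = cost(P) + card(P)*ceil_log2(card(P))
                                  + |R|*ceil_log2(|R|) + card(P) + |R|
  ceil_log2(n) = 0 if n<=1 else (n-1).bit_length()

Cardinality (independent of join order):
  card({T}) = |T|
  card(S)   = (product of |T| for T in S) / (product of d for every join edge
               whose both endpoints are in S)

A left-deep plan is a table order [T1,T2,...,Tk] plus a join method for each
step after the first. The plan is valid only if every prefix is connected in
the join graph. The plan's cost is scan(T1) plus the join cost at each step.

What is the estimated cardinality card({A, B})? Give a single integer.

Tables in S: A(20), B(80)
Edges inside S: A-B(d=4)
numerator = 20 * 80 = 1600
denominator = 4 = 4
card(S) = 1600 / 4 = 400

400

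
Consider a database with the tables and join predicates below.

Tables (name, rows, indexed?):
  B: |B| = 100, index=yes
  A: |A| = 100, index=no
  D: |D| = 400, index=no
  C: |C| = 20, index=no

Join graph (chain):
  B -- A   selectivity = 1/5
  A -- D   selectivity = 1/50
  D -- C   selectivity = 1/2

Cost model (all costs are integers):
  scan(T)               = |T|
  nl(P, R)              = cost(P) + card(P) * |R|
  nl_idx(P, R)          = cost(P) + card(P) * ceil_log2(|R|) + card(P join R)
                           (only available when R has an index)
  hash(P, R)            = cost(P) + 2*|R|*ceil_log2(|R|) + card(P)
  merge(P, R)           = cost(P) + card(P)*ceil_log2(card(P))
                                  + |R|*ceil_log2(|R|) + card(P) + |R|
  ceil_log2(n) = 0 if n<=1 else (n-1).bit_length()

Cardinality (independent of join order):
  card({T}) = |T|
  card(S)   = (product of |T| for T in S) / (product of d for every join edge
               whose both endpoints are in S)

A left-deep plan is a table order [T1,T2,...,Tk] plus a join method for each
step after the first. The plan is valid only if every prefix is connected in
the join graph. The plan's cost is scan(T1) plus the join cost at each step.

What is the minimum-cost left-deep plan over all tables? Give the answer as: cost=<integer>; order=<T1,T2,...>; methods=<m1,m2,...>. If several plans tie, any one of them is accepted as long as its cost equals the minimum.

cost=12600; order=D,A,C,B; methods=hash,hash,hash

Selinger DP (subsets sized 1..n):
  {B}: scan cost=100, card=100
  {A}: scan cost=100, card=100
  {D}: scan cost=400, card=400
  {C}: scan cost=20, card=20
  {AB}: card=2000; try (B,hash)→1600, (A,hash)→1600, (B,merge)→1700, (A,merge)→1700, (B,nl_idx)→2800, (B,nl)→10100 …(+1); best=1600 via (B,hash)
  {AD}: card=800; try (A,hash)→2200, (D,merge)→4900, (A,merge)→5200, (D,hash)→7400, (D,nl)→40100, (A,nl)→40400; best=2200 via (A,hash)
  {CD}: card=4000; try (C,hash)→1000, (D,merge)→4140, (C,merge)→4520, (D,hash)→7240, (D,nl)→8020, (C,nl)→8400; best=1000 via (C,hash)
  {ABD}: card=16000; try (B,hash)→4400, (D,hash)→10800, (B,merge)→11800, (B,nl_idx)→23800, (D,merge)→29600, (B,nl)→82200 …(+1); best=4400 via (B,hash)
  {ACD}: card=8000; try (C,hash)→3200, (A,hash)→6400, (C,merge)→11120, (C,nl)→18200, (A,merge)→53800, (A,nl)→401000; best=3200 via (C,hash)
  {ABCD}: card=160000; try (B,hash)→12600, (C,hash)→20600, (B,merge)→116000, (B,nl_idx)→219200, (C,merge)→244520, (C,nl)→324400 …(+1); best=12600 via (B,hash)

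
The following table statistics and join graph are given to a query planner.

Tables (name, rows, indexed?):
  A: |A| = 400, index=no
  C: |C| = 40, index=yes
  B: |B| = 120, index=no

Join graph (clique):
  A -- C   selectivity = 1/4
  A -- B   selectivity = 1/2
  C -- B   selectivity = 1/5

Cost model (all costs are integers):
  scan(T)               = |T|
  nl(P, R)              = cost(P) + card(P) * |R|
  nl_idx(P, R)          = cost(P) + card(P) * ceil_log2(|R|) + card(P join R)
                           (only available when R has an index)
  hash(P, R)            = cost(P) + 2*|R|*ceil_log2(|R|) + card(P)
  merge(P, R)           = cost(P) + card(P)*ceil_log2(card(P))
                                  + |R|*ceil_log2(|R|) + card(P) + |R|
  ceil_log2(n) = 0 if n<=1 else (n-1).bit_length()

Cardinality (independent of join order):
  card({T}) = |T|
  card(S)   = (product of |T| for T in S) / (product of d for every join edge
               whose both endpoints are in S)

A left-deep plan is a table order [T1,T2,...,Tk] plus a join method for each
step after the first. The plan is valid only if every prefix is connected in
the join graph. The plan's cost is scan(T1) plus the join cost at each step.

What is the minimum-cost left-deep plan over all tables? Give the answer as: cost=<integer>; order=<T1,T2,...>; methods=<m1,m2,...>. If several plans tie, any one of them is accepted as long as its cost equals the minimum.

cost=6960; order=A,C,B; methods=hash,hash

Selinger DP (subsets sized 1..n):
  {A}: scan cost=400, card=400
  {C}: scan cost=40, card=40
  {B}: scan cost=120, card=120
  {AC}: card=4000; try (C,hash)→1280, (A,merge)→4320, (C,merge)→4680, (C,nl_idx)→6800, (A,hash)→7280, (A,nl)→16040 …(+1); best=1280 via (C,hash)
  {AB}: card=24000; try (B,hash)→2480, (A,merge)→5080, (B,merge)→5360, (A,hash)→7440, (A,nl)→48120, (B,nl)→48400; best=2480 via (B,hash)
  {BC}: card=960; try (C,hash)→720, (B,merge)→1280, (C,merge)→1360, (B,hash)→1760, (C,nl_idx)→1800, (B,nl)→4840 …(+1); best=720 via (C,hash)
  {ABC}: card=48000; try (B,hash)→6960, (A,hash)→8880, (A,merge)→15280, (C,hash)→26960, (B,merge)→54240, (C,nl_idx)→194480 …(+4); best=6960 via (B,hash)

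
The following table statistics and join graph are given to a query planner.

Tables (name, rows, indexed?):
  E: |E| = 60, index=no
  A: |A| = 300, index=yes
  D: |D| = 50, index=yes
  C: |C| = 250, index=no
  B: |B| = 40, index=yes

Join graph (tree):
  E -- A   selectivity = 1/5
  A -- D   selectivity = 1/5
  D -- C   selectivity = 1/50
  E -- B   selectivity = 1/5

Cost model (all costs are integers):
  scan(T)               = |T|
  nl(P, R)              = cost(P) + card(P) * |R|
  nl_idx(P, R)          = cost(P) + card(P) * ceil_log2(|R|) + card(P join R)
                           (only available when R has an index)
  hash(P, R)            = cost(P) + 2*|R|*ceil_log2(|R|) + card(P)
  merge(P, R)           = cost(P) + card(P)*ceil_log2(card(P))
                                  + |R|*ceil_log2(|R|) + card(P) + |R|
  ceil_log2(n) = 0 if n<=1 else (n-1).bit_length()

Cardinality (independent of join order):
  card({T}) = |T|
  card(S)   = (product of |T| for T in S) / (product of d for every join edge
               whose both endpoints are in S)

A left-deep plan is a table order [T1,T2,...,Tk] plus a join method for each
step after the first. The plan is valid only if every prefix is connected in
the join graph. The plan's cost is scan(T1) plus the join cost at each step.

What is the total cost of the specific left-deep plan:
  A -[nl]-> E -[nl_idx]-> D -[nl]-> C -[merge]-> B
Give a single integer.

step 1: scan A: cost=300, card=300
step 2: join E via nl
    card(P join E) = 300*60/(5) = 3600
    cost = 300 + 300*60 = 18300
step 3: join D via nl_idx
    card(P join D) = 3600*50/(5) = 36000
    cost = 18300 + 3600*6 + 36000 = 75900
step 4: join C via nl
    card(P join C) = 36000*250/(50) = 180000
    cost = 75900 + 36000*250 = 9075900
step 5: join B via merge
    card(P join B) = 180000*40/(5) = 1440000
    cost = 9075900 + 180000*18 + 40*6 + 180000 + 40 = 12496180

12496180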